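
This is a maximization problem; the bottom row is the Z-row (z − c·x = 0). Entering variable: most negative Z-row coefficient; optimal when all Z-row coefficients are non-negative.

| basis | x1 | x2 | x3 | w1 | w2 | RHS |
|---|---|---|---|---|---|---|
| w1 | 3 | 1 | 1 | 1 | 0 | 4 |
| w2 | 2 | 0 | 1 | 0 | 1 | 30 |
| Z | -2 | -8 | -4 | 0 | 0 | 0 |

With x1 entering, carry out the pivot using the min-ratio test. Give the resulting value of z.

8/3

Ratio test on column x1 — row 1: 4/3 = 4/3; row 2: 30/2 = 15. Minimum is 4/3 at row 1 (w1 leaves); pivot element 3.
Pivot on row 1; the Z-row RHS becomes 0 − (-2)·(4/3) = 8/3.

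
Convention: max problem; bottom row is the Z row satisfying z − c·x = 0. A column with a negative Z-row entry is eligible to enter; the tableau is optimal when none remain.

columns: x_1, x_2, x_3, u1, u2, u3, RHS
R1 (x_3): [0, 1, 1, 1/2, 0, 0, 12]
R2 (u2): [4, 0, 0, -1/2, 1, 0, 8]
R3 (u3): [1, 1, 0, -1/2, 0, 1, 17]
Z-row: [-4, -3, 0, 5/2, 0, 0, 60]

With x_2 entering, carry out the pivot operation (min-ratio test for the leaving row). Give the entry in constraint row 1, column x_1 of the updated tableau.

Ratio test on column x_2 — row 1: 12/1 = 12; row 2: entry 0 ≤ 0; row 3: 17/1 = 17. Minimum is 12 at row 1 (x_3 leaves); pivot element 1.
Divide row 1 by 1; eliminate column x_2 from the other rows.
In the new row 1, the x_1 entry is the old entry divided by the pivot: 0/1 = 0.

0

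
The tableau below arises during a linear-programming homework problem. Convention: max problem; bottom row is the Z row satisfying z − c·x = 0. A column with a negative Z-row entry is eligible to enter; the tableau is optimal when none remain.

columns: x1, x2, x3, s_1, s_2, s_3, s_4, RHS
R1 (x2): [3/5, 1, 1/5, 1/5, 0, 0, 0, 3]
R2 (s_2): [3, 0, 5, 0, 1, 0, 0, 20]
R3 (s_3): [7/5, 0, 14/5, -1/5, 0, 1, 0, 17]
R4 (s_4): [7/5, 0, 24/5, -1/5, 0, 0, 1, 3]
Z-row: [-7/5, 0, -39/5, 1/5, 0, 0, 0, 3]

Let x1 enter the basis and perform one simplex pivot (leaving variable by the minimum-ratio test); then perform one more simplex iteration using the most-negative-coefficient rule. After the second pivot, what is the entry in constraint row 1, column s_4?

-1/24

Ratio test on column x1 — row 1: 3/(3/5) = 5; row 2: 20/3 = 20/3; row 3: 17/(7/5) = 85/7; row 4: 3/(7/5) = 15/7. Minimum is 15/7 at row 4 (s_4 leaves); pivot element 7/5.
Divide row 4 by 7/5; eliminate column x1 from the other rows.
Second iteration: most negative Z-row entry is -3 in column x3, so x3 enters.
Ratio test on column x3 — row 1: entry -13/7 ≤ 0; row 2: entry -37/7 ≤ 0; row 3: entry -2 ≤ 0; row 4: (15/7)/(24/7) = 5/8. Minimum is 5/8 at row 4 (x1 leaves); pivot element 24/7.
Divide row 4 by 24/7; eliminate column x3 from the other rows.
After both pivots, the entry at constraint row 1, column s_4 is -1/24.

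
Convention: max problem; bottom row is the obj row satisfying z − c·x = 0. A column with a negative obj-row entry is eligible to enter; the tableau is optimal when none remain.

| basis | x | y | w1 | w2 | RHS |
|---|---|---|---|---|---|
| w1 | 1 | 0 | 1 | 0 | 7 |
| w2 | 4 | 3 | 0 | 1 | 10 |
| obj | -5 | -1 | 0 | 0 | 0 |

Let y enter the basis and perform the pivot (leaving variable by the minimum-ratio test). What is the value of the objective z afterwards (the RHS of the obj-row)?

10/3

Ratio test on column y — row 1: entry 0 ≤ 0; row 2: 10/3 = 10/3. Minimum is 10/3 at row 2 (w2 leaves); pivot element 3.
Pivot on row 2; the obj-row RHS becomes 0 − (-1)·(10/3) = 10/3.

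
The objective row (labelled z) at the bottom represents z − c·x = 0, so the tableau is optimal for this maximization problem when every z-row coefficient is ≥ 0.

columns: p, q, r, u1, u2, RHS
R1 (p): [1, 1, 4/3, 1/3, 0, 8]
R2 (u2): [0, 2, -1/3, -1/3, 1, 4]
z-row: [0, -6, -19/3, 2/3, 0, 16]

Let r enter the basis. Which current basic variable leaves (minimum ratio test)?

p

Column r entries and ratios — p: 8/(4/3) = 6; u2: -1/3 ≤ 0, skip.
Smallest ratio is 6 in the row of p, so p leaves.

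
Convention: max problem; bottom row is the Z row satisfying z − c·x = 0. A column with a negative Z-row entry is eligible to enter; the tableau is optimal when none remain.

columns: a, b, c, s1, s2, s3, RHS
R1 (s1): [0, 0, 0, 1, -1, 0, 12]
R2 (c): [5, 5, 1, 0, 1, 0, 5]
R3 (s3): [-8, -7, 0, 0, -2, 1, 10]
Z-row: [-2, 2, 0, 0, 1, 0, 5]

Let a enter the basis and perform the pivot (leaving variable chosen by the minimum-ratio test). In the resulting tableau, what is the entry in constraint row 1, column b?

Ratio test on column a — row 1: entry 0 ≤ 0; row 2: 5/5 = 1; row 3: entry -8 ≤ 0. Minimum is 1 at row 2 (c leaves); pivot element 5.
Divide row 2 by 5; eliminate column a from the other rows.
Row 1 update in column b: 0 − 0·1 = 0.

0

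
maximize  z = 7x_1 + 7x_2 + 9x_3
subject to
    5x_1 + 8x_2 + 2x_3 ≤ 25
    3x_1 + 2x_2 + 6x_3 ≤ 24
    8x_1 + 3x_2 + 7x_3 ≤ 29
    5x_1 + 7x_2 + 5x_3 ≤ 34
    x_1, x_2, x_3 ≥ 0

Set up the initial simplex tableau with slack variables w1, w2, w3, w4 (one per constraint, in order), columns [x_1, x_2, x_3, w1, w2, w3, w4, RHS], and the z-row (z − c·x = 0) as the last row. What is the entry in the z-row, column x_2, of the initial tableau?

The z-row carries the negated objective coefficients: the x_2 entry is -7.

-7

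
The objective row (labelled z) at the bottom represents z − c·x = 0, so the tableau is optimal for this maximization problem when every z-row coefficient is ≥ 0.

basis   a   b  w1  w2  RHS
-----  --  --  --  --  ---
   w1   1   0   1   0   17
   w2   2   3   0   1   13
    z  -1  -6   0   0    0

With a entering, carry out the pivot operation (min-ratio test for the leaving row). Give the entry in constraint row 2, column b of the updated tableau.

3/2

Ratio test on column a — row 1: 17/1 = 17; row 2: 13/2 = 13/2. Minimum is 13/2 at row 2 (w2 leaves); pivot element 2.
Divide row 2 by 2; eliminate column a from the other rows.
In the new row 2, the b entry is the old entry divided by the pivot: 3/2 = 3/2.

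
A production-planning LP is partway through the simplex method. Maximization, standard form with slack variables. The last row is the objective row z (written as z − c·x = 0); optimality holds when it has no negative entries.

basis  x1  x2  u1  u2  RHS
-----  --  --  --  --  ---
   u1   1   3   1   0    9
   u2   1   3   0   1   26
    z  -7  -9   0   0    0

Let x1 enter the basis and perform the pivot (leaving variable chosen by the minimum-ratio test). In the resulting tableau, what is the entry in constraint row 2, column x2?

Ratio test on column x1 — row 1: 9/1 = 9; row 2: 26/1 = 26. Minimum is 9 at row 1 (u1 leaves); pivot element 1.
Divide row 1 by 1; eliminate column x1 from the other rows.
Row 2 update in column x2: 3 − 1·3 = 0.

0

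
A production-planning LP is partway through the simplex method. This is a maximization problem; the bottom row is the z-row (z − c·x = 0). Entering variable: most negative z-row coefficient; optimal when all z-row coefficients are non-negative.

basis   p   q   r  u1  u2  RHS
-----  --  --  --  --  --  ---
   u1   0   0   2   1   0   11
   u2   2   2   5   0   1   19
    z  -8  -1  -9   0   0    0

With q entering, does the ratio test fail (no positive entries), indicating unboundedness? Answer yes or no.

no

Column q has positive entries in row(s) 2, so the ratio test bounds it — not unbounded.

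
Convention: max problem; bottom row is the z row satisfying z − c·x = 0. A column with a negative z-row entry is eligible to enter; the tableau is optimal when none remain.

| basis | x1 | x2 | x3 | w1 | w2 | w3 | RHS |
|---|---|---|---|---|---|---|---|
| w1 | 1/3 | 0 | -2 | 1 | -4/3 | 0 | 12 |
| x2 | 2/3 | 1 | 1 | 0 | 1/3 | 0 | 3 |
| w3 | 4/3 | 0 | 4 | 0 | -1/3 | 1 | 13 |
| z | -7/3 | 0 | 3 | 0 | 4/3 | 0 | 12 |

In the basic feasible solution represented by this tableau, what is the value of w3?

13

w3 is basic (row 3); its value is the RHS of that row, 13.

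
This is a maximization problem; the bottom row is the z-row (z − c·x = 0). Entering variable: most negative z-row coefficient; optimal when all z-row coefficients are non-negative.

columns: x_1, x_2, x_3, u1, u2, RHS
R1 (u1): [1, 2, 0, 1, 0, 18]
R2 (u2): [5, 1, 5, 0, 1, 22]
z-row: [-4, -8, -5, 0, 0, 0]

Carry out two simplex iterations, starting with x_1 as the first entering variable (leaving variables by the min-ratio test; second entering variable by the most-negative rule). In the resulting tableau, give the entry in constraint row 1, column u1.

5/9

Ratio test on column x_1 — row 1: 18/1 = 18; row 2: 22/5 = 22/5. Minimum is 22/5 at row 2 (u2 leaves); pivot element 5.
Divide row 2 by 5; eliminate column x_1 from the other rows.
Second iteration: most negative z-row entry is -36/5 in column x_2, so x_2 enters.
Ratio test on column x_2 — row 1: (68/5)/(9/5) = 68/9; row 2: (22/5)/(1/5) = 22. Minimum is 68/9 at row 1 (u1 leaves); pivot element 9/5.
Divide row 1 by 9/5; eliminate column x_2 from the other rows.
After both pivots, the entry at constraint row 1, column u1 is 5/9.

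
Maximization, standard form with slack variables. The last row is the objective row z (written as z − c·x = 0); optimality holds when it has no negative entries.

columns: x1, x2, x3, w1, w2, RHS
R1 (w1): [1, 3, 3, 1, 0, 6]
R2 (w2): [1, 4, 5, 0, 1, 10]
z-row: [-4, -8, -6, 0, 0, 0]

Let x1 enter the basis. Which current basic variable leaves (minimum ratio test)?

Column x1 entries and ratios — w1: 6/1 = 6; w2: 10/1 = 10.
Smallest ratio is 6 in the row of w1, so w1 leaves.

w1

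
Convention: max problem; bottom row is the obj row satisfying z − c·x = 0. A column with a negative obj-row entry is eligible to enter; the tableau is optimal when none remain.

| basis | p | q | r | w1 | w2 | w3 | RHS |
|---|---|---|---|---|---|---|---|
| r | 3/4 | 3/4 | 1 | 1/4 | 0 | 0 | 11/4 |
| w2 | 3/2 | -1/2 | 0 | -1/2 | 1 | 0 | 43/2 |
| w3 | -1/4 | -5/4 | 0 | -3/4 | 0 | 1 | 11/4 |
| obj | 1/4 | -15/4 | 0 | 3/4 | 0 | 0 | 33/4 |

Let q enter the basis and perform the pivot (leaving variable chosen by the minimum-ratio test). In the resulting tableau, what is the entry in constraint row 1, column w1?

1/3

Ratio test on column q — row 1: (11/4)/(3/4) = 11/3; row 2: entry -1/2 ≤ 0; row 3: entry -5/4 ≤ 0. Minimum is 11/3 at row 1 (r leaves); pivot element 3/4.
Divide row 1 by 3/4; eliminate column q from the other rows.
In the new row 1, the w1 entry is the old entry divided by the pivot: (1/4)/(3/4) = 1/3.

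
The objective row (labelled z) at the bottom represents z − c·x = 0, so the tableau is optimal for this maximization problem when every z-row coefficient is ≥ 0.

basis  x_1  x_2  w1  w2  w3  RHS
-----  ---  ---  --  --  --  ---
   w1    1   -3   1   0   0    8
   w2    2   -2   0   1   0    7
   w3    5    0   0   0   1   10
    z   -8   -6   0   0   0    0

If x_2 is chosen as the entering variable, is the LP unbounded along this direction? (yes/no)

yes

Every constraint-row entry in column x_2 is ≤ 0, so increasing x_2 is unbounded.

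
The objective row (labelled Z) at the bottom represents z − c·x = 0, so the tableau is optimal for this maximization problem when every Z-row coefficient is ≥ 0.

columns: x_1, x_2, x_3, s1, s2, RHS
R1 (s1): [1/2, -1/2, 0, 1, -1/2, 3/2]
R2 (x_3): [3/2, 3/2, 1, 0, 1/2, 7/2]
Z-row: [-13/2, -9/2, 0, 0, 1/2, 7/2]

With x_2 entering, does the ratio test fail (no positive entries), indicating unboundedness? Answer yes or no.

Column x_2 has positive entries in row(s) 2, so the ratio test bounds it — not unbounded.

no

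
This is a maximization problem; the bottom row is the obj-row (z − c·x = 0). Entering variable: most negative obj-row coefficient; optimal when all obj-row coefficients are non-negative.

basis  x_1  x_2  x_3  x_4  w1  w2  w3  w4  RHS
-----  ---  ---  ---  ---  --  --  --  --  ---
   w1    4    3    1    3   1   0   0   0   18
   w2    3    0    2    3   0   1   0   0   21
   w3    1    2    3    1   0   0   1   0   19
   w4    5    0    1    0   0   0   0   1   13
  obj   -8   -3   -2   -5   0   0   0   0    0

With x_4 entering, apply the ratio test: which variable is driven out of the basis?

w1

Column x_4 entries and ratios — w1: 18/3 = 6; w2: 21/3 = 7; w3: 19/1 = 19; w4: 0 ≤ 0, skip.
Smallest ratio is 6 in the row of w1, so w1 leaves.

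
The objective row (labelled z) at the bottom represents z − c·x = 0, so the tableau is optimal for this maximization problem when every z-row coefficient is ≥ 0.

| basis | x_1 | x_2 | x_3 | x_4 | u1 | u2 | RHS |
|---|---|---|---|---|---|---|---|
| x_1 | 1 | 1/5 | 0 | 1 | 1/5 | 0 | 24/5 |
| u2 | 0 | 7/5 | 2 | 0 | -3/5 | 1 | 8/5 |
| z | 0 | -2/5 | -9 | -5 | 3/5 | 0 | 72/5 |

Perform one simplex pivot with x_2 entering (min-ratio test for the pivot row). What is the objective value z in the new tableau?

Ratio test on column x_2 — row 1: (24/5)/(1/5) = 24; row 2: (8/5)/(7/5) = 8/7. Minimum is 8/7 at row 2 (u2 leaves); pivot element 7/5.
Pivot on row 2; the z-row RHS becomes 72/5 − (-2/5)·(8/7) = 104/7.

104/7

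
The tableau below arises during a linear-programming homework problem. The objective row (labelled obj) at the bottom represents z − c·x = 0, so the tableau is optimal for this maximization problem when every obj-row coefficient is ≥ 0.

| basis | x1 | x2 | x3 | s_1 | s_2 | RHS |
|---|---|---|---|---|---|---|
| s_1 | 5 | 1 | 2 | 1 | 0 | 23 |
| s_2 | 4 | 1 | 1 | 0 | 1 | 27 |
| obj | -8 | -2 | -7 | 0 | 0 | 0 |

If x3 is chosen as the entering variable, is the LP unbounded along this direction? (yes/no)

no

Column x3 has positive entries in row(s) 1, 2, so the ratio test bounds it — not unbounded.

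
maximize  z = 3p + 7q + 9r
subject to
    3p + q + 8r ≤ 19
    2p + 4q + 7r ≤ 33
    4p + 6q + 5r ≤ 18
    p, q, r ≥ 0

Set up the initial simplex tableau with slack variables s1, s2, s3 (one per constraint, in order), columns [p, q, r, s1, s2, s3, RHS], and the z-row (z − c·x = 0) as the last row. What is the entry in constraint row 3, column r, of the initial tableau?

Constraint 3 has coefficient 5 on r.

5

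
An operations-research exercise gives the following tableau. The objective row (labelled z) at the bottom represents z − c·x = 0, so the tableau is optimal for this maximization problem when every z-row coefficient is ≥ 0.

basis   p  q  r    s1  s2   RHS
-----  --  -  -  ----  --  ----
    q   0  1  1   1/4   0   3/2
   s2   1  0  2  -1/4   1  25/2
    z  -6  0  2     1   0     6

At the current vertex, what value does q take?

3/2

q is basic (row 1); its value is the RHS of that row, 3/2.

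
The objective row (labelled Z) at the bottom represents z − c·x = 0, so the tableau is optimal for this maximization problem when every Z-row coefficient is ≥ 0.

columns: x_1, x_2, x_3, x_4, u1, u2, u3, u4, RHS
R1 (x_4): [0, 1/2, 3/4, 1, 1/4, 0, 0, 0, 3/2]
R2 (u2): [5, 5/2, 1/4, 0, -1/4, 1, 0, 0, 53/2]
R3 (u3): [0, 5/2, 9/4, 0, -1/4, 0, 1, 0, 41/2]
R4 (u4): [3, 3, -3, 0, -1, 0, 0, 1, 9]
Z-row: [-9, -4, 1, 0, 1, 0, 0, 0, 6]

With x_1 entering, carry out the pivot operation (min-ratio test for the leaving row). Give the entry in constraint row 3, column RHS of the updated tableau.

Ratio test on column x_1 — row 1: entry 0 ≤ 0; row 2: (53/2)/5 = 53/10; row 3: entry 0 ≤ 0; row 4: 9/3 = 3. Minimum is 3 at row 4 (u4 leaves); pivot element 3.
Divide row 4 by 3; eliminate column x_1 from the other rows.
Row 3 update in column RHS: 41/2 − 0·3 = 41/2.

41/2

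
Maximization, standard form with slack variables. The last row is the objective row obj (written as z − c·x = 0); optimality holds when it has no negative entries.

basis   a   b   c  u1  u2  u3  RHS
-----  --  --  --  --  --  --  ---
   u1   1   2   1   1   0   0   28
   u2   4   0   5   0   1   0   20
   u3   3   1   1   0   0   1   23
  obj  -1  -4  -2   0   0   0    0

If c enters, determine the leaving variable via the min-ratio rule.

u2

Column c entries and ratios — u1: 28/1 = 28; u2: 20/5 = 4; u3: 23/1 = 23.
Smallest ratio is 4 in the row of u2, so u2 leaves.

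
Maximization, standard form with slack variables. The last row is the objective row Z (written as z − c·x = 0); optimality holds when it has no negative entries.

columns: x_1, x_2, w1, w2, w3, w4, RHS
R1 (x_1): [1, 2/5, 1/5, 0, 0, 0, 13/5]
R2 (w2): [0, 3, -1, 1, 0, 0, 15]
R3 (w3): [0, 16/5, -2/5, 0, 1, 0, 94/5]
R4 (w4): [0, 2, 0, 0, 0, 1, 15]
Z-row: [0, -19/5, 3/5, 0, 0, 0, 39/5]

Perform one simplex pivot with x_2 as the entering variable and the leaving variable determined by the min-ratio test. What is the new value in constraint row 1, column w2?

Ratio test on column x_2 — row 1: (13/5)/(2/5) = 13/2; row 2: 15/3 = 5; row 3: (94/5)/(16/5) = 47/8; row 4: 15/2 = 15/2. Minimum is 5 at row 2 (w2 leaves); pivot element 3.
Divide row 2 by 3; eliminate column x_2 from the other rows.
Row 1 update in column w2: 0 − (2/5)·(1/3) = -2/15.

-2/15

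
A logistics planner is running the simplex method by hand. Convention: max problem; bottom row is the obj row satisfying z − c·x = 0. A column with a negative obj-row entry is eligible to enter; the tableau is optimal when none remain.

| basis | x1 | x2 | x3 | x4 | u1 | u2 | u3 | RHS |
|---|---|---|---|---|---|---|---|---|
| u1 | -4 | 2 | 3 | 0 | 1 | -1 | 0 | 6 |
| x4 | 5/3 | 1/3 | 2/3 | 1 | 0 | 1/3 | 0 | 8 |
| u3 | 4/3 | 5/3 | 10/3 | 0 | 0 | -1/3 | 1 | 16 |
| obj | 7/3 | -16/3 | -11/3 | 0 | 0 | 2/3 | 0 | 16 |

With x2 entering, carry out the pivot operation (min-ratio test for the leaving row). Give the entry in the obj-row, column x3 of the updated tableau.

13/3

Ratio test on column x2 — row 1: 6/2 = 3; row 2: 8/(1/3) = 24; row 3: 16/(5/3) = 48/5. Minimum is 3 at row 1 (u1 leaves); pivot element 2.
Divide row 1 by 2; eliminate column x2 from the other rows.
obj-row update in column x3: -11/3 − (-16/3)·(3/2) = 13/3.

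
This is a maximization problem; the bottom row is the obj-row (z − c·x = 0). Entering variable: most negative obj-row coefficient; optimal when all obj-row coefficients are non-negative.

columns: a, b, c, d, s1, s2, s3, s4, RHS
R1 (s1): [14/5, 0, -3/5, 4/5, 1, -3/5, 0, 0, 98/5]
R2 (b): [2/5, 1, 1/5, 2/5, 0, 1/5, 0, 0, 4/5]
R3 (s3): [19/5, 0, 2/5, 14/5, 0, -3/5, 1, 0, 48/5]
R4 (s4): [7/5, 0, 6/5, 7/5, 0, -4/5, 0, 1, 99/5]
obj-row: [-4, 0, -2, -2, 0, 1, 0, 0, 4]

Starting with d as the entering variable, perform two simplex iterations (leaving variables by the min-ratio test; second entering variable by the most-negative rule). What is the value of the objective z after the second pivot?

12

Ratio test on column d — row 1: (98/5)/(4/5) = 49/2; row 2: (4/5)/(2/5) = 2; row 3: (48/5)/(14/5) = 24/7; row 4: (99/5)/(7/5) = 99/7. Minimum is 2 at row 2 (b leaves); pivot element 2/5.
Pivot on row 2; the obj-row RHS becomes 4 − (-2)·2 = 8.
Next entering variable (most negative obj-row entry -2): a.
Ratio test on column a — row 1: 18/2 = 9; row 2: 2/1 = 2; row 3: 4/1 = 4; row 4: entry 0 ≤ 0. Minimum is 2 at row 2 (d leaves); pivot element 1.
After the second pivot the obj-row RHS is 8 − (-2)·2 = 12.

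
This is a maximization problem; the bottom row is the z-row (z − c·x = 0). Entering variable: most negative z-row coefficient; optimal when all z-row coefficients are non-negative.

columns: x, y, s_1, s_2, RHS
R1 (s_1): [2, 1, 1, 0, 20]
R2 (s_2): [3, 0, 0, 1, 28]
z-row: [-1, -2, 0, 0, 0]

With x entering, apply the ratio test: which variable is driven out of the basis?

s_2

Column x entries and ratios — s_1: 20/2 = 10; s_2: 28/3 = 28/3.
Smallest ratio is 28/3 in the row of s_2, so s_2 leaves.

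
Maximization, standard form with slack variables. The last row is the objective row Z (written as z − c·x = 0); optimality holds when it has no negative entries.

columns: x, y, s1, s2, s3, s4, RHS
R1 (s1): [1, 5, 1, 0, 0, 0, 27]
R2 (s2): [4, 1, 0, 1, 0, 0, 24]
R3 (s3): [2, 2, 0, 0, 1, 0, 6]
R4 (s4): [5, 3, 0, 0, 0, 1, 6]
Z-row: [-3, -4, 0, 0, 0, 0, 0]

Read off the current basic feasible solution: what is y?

0

y is not in the basis, so in the current basic feasible solution y = 0.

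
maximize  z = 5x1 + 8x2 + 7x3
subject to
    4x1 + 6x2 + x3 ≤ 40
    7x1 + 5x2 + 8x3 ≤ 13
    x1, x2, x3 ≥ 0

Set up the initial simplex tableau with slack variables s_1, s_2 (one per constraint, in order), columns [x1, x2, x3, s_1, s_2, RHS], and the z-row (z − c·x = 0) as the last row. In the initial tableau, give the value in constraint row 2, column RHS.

The RHS of constraint 2 is b_2 = 13.

13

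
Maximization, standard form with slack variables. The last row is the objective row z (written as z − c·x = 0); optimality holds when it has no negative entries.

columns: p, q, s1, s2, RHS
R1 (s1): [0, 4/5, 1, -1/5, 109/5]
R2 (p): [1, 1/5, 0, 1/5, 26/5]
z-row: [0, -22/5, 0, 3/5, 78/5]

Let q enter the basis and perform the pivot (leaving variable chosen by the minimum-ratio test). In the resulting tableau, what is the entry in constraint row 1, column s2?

-1

Ratio test on column q — row 1: (109/5)/(4/5) = 109/4; row 2: (26/5)/(1/5) = 26. Minimum is 26 at row 2 (p leaves); pivot element 1/5.
Divide row 2 by 1/5; eliminate column q from the other rows.
Row 1 update in column s2: -1/5 − (4/5)·1 = -1.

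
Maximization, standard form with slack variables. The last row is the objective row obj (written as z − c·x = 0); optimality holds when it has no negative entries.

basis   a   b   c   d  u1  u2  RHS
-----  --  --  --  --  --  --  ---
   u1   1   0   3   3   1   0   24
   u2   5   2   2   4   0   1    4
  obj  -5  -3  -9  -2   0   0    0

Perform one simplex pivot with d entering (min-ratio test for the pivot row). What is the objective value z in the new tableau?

2

Ratio test on column d — row 1: 24/3 = 8; row 2: 4/4 = 1. Minimum is 1 at row 2 (u2 leaves); pivot element 4.
Pivot on row 2; the obj-row RHS becomes 0 − (-2)·1 = 2.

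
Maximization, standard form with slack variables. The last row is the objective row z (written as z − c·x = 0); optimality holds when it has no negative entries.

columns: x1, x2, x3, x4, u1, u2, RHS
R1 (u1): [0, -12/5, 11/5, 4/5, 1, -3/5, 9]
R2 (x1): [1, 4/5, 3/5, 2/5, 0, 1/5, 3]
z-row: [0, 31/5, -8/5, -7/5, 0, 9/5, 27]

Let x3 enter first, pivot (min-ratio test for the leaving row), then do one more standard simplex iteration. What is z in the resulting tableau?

Ratio test on column x3 — row 1: 9/(11/5) = 45/11; row 2: 3/(3/5) = 5. Minimum is 45/11 at row 1 (u1 leaves); pivot element 11/5.
Pivot on row 1; the z-row RHS becomes 27 − (-8/5)·(45/11) = 369/11.
Next entering variable (most negative z-row entry -9/11): x4.
Ratio test on column x4 — row 1: (45/11)/(4/11) = 45/4; row 2: (6/11)/(2/11) = 3. Minimum is 3 at row 2 (x1 leaves); pivot element 2/11.
After the second pivot the z-row RHS is 369/11 − (-9/11)·3 = 36.

36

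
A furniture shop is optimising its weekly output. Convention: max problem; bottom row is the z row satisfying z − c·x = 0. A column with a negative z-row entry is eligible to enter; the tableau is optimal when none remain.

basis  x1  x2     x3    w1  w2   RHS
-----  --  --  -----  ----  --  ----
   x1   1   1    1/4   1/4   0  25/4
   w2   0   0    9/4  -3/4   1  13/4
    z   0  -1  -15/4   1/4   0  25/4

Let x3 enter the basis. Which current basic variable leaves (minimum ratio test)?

Column x3 entries and ratios — x1: (25/4)/(1/4) = 25; w2: (13/4)/(9/4) = 13/9.
Smallest ratio is 13/9 in the row of w2, so w2 leaves.

w2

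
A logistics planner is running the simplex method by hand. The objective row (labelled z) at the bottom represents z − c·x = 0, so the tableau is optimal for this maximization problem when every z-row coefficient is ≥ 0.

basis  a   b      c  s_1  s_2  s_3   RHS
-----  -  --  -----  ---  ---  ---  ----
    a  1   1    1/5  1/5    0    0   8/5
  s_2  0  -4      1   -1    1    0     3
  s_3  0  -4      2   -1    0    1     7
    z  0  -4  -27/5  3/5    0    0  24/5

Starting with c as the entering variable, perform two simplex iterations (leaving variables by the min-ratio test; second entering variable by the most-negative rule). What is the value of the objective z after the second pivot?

Ratio test on column c — row 1: (8/5)/(1/5) = 8; row 2: 3/1 = 3; row 3: 7/2 = 7/2. Minimum is 3 at row 2 (s_2 leaves); pivot element 1.
Pivot on row 2; the z-row RHS becomes 24/5 − (-27/5)·3 = 21.
Next entering variable (most negative z-row entry -128/5): b.
Ratio test on column b — row 1: 1/(9/5) = 5/9; row 2: entry -4 ≤ 0; row 3: 1/4 = 1/4. Minimum is 1/4 at row 3 (s_3 leaves); pivot element 4.
After the second pivot the z-row RHS is 21 − (-128/5)·(1/4) = 137/5.

137/5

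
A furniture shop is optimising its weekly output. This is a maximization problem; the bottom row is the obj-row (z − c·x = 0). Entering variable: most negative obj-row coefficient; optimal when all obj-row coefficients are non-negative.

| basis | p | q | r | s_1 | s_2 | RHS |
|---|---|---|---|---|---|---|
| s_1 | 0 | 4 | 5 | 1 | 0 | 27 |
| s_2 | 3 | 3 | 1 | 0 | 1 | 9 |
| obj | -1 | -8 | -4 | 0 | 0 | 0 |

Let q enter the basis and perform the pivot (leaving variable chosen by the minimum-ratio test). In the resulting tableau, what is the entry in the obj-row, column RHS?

24

Ratio test on column q — row 1: 27/4 = 27/4; row 2: 9/3 = 3. Minimum is 3 at row 2 (s_2 leaves); pivot element 3.
Divide row 2 by 3; eliminate column q from the other rows.
obj-row update in column RHS: 0 − (-8)·3 = 24.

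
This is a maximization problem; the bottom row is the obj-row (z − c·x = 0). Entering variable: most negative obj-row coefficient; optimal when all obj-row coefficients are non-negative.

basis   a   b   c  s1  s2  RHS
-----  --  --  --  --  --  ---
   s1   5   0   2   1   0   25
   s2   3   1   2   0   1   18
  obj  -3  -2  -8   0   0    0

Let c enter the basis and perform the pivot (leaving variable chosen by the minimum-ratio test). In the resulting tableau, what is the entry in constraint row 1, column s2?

-1

Ratio test on column c — row 1: 25/2 = 25/2; row 2: 18/2 = 9. Minimum is 9 at row 2 (s2 leaves); pivot element 2.
Divide row 2 by 2; eliminate column c from the other rows.
Row 1 update in column s2: 0 − 2·(1/2) = -1.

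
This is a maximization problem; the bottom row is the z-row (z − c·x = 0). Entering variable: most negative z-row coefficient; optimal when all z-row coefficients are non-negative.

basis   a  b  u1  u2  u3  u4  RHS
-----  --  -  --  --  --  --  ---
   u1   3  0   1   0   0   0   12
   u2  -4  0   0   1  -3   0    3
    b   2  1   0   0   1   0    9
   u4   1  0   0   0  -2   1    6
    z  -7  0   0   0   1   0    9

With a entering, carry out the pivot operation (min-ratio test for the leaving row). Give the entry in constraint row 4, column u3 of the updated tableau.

Ratio test on column a — row 1: 12/3 = 4; row 2: entry -4 ≤ 0; row 3: 9/2 = 9/2; row 4: 6/1 = 6. Minimum is 4 at row 1 (u1 leaves); pivot element 3.
Divide row 1 by 3; eliminate column a from the other rows.
Row 4 update in column u3: -2 − 1·0 = -2.

-2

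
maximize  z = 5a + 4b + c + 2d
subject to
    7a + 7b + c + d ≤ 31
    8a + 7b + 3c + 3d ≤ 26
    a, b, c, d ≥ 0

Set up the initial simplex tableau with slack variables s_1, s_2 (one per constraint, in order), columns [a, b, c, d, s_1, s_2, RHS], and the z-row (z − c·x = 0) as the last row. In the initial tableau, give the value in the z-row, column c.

-1

The z-row carries the negated objective coefficients: the c entry is -1.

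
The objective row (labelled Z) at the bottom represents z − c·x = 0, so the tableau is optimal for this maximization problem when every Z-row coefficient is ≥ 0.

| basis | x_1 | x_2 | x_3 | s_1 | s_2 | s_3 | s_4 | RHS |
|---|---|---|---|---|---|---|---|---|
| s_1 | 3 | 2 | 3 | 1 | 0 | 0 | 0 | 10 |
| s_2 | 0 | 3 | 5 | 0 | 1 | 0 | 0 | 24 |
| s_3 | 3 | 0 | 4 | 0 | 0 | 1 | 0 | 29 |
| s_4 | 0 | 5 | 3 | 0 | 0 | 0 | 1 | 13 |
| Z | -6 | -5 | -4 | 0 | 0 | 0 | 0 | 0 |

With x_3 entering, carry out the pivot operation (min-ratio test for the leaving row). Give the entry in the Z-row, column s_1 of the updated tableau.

4/3

Ratio test on column x_3 — row 1: 10/3 = 10/3; row 2: 24/5 = 24/5; row 3: 29/4 = 29/4; row 4: 13/3 = 13/3. Minimum is 10/3 at row 1 (s_1 leaves); pivot element 3.
Divide row 1 by 3; eliminate column x_3 from the other rows.
Z-row update in column s_1: 0 − (-4)·(1/3) = 4/3.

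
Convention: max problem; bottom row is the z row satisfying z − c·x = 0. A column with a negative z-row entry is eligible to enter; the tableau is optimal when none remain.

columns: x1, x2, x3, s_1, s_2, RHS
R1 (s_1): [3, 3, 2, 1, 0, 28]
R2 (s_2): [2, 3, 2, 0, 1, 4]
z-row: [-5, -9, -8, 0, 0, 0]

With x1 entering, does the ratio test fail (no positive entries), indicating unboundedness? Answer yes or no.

Column x1 has positive entries in row(s) 1, 2, so the ratio test bounds it — not unbounded.

no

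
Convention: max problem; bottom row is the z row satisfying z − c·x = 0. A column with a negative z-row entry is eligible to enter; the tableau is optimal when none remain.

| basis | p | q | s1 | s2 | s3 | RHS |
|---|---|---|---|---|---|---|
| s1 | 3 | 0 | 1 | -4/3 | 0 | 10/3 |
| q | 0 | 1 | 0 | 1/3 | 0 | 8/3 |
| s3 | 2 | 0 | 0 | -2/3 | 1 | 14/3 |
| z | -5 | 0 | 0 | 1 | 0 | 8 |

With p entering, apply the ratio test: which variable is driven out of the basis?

s1

Column p entries and ratios — s1: (10/3)/3 = 10/9; q: 0 ≤ 0, skip; s3: (14/3)/2 = 7/3.
Smallest ratio is 10/9 in the row of s1, so s1 leaves.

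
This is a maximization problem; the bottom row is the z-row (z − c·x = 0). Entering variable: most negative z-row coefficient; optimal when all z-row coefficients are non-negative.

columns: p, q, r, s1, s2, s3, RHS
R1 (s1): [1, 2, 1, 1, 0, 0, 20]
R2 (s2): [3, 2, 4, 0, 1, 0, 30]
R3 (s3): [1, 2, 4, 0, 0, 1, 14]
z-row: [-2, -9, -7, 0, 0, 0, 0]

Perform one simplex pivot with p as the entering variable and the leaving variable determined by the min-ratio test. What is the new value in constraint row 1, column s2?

Ratio test on column p — row 1: 20/1 = 20; row 2: 30/3 = 10; row 3: 14/1 = 14. Minimum is 10 at row 2 (s2 leaves); pivot element 3.
Divide row 2 by 3; eliminate column p from the other rows.
Row 1 update in column s2: 0 − 1·(1/3) = -1/3.

-1/3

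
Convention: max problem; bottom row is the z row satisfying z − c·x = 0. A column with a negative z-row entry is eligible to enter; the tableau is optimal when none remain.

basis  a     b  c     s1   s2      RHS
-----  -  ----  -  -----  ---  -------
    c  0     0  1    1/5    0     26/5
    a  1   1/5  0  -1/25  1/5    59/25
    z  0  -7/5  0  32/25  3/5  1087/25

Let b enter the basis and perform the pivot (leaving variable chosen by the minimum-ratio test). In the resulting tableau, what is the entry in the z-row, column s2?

2

Ratio test on column b — row 1: entry 0 ≤ 0; row 2: (59/25)/(1/5) = 59/5. Minimum is 59/5 at row 2 (a leaves); pivot element 1/5.
Divide row 2 by 1/5; eliminate column b from the other rows.
z-row update in column s2: 3/5 − (-7/5)·1 = 2.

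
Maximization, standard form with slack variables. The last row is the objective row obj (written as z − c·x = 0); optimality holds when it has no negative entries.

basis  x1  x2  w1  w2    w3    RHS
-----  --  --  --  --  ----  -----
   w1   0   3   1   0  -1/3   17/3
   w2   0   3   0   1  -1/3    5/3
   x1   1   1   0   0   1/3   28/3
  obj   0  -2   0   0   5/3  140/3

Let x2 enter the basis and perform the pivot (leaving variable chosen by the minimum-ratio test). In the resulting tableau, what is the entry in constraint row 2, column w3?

-1/9

Ratio test on column x2 — row 1: (17/3)/3 = 17/9; row 2: (5/3)/3 = 5/9; row 3: (28/3)/1 = 28/3. Minimum is 5/9 at row 2 (w2 leaves); pivot element 3.
Divide row 2 by 3; eliminate column x2 from the other rows.
In the new row 2, the w3 entry is the old entry divided by the pivot: (-1/3)/3 = -1/9.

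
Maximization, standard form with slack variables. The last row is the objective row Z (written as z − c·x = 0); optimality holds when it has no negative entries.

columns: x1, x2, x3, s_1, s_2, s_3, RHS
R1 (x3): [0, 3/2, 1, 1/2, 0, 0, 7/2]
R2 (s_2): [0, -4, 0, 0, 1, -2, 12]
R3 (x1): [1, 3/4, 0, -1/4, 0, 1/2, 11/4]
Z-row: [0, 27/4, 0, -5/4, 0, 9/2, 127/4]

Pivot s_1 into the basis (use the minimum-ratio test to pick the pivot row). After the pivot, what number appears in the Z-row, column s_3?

Ratio test on column s_1 — row 1: (7/2)/(1/2) = 7; row 2: entry 0 ≤ 0; row 3: entry -1/4 ≤ 0. Minimum is 7 at row 1 (x3 leaves); pivot element 1/2.
Divide row 1 by 1/2; eliminate column s_1 from the other rows.
Z-row update in column s_3: 9/2 − (-5/4)·0 = 9/2.

9/2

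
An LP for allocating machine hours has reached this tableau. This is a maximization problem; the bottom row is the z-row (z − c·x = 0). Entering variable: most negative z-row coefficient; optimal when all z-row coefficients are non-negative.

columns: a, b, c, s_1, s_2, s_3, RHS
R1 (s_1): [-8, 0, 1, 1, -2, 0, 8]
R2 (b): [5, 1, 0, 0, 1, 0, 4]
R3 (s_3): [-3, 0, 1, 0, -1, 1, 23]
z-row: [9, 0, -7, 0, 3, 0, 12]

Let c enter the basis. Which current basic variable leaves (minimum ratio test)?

Column c entries and ratios — s_1: 8/1 = 8; b: 0 ≤ 0, skip; s_3: 23/1 = 23.
Smallest ratio is 8 in the row of s_1, so s_1 leaves.

s_1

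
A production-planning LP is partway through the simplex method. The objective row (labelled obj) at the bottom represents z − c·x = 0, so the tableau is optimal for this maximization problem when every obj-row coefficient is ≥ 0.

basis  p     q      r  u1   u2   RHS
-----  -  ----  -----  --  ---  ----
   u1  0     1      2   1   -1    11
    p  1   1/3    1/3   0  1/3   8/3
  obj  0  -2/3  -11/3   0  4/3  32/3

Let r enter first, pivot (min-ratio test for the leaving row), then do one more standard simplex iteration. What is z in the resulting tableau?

95/3

Ratio test on column r — row 1: 11/2 = 11/2; row 2: (8/3)/(1/3) = 8. Minimum is 11/2 at row 1 (u1 leaves); pivot element 2.
Pivot on row 1; the obj-row RHS becomes 32/3 − (-11/3)·(11/2) = 185/6.
Next entering variable (most negative obj-row entry -1/2): u2.
Ratio test on column u2 — row 1: entry -1/2 ≤ 0; row 2: (5/6)/(1/2) = 5/3. Minimum is 5/3 at row 2 (p leaves); pivot element 1/2.
After the second pivot the obj-row RHS is 185/6 − (-1/2)·(5/3) = 95/3.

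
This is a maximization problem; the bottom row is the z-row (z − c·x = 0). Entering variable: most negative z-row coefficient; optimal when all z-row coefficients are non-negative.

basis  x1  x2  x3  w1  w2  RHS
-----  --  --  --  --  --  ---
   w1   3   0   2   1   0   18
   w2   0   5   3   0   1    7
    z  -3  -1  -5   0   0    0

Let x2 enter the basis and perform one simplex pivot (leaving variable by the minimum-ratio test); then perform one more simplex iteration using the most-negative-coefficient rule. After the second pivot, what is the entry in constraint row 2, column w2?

1/3

Ratio test on column x2 — row 1: entry 0 ≤ 0; row 2: 7/5 = 7/5. Minimum is 7/5 at row 2 (w2 leaves); pivot element 5.
Divide row 2 by 5; eliminate column x2 from the other rows.
Second iteration: most negative z-row entry is -22/5 in column x3, so x3 enters.
Ratio test on column x3 — row 1: 18/2 = 9; row 2: (7/5)/(3/5) = 7/3. Minimum is 7/3 at row 2 (x2 leaves); pivot element 3/5.
Divide row 2 by 3/5; eliminate column x3 from the other rows.
After both pivots, the entry at constraint row 2, column w2 is 1/3.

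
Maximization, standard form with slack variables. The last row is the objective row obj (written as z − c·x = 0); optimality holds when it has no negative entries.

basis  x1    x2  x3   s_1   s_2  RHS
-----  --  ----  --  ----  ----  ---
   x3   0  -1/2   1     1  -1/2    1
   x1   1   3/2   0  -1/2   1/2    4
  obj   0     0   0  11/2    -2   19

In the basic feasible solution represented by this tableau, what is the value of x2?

x2 is not in the basis, so in the current basic feasible solution x2 = 0.

0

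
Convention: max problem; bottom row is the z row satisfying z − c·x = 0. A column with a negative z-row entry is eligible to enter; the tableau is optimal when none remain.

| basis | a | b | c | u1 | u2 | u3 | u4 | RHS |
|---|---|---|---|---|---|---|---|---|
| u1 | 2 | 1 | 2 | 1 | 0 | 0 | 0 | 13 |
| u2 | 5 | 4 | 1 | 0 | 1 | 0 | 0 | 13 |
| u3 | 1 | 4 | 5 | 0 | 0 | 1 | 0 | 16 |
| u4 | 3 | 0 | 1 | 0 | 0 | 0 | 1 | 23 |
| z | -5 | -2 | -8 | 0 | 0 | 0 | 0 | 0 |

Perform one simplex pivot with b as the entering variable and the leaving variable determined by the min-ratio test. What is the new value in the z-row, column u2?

Ratio test on column b — row 1: 13/1 = 13; row 2: 13/4 = 13/4; row 3: 16/4 = 4; row 4: entry 0 ≤ 0. Minimum is 13/4 at row 2 (u2 leaves); pivot element 4.
Divide row 2 by 4; eliminate column b from the other rows.
z-row update in column u2: 0 − (-2)·(1/4) = 1/2.

1/2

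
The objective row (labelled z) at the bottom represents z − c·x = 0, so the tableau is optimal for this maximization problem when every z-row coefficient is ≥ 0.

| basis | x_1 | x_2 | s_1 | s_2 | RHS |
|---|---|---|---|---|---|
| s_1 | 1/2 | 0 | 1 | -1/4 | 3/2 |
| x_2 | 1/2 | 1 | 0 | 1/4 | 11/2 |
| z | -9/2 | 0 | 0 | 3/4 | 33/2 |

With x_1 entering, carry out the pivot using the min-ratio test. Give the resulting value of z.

Ratio test on column x_1 — row 1: (3/2)/(1/2) = 3; row 2: (11/2)/(1/2) = 11. Minimum is 3 at row 1 (s_1 leaves); pivot element 1/2.
Pivot on row 1; the z-row RHS becomes 33/2 − (-9/2)·3 = 30.

30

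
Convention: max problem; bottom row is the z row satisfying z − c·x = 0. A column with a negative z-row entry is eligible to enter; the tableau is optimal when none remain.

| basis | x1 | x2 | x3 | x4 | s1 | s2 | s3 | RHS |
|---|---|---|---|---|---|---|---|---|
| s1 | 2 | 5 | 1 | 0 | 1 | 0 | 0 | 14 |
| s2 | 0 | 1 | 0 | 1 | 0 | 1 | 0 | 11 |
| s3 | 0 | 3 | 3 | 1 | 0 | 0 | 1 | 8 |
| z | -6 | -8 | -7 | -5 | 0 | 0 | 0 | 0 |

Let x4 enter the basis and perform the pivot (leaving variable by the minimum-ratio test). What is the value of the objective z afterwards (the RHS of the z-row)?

Ratio test on column x4 — row 1: entry 0 ≤ 0; row 2: 11/1 = 11; row 3: 8/1 = 8. Minimum is 8 at row 3 (s3 leaves); pivot element 1.
Pivot on row 3; the z-row RHS becomes 0 − (-5)·8 = 40.

40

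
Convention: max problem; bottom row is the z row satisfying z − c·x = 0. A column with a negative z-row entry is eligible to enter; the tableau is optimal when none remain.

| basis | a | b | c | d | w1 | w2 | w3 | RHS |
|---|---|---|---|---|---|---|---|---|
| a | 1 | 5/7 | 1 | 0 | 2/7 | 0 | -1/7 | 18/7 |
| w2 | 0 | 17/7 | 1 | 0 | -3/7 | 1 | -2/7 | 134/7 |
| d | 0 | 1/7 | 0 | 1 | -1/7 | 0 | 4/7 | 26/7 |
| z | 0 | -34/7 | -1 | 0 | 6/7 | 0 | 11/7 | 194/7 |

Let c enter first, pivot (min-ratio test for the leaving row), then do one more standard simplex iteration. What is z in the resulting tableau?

226/5

Ratio test on column c — row 1: (18/7)/1 = 18/7; row 2: (134/7)/1 = 134/7; row 3: entry 0 ≤ 0. Minimum is 18/7 at row 1 (a leaves); pivot element 1.
Pivot on row 1; the z-row RHS becomes 194/7 − (-1)·(18/7) = 212/7.
Next entering variable (most negative z-row entry -29/7): b.
Ratio test on column b — row 1: (18/7)/(5/7) = 18/5; row 2: (116/7)/(12/7) = 29/3; row 3: (26/7)/(1/7) = 26. Minimum is 18/5 at row 1 (c leaves); pivot element 5/7.
After the second pivot the z-row RHS is 212/7 − (-29/7)·(18/5) = 226/5.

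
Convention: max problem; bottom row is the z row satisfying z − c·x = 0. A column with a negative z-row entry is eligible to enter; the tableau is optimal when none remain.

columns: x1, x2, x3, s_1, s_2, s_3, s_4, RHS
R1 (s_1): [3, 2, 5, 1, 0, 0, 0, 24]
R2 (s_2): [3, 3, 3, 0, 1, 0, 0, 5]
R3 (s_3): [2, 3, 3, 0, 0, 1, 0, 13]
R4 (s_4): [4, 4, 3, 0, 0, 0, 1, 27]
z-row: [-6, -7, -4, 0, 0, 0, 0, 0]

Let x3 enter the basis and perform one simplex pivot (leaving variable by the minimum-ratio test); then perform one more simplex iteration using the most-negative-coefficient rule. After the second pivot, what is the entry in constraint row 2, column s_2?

1/3

Ratio test on column x3 — row 1: 24/5 = 24/5; row 2: 5/3 = 5/3; row 3: 13/3 = 13/3; row 4: 27/3 = 9. Minimum is 5/3 at row 2 (s_2 leaves); pivot element 3.
Divide row 2 by 3; eliminate column x3 from the other rows.
Second iteration: most negative z-row entry is -3 in column x2, so x2 enters.
Ratio test on column x2 — row 1: entry -3 ≤ 0; row 2: (5/3)/1 = 5/3; row 3: entry 0 ≤ 0; row 4: 22/1 = 22. Minimum is 5/3 at row 2 (x3 leaves); pivot element 1.
Divide row 2 by 1; eliminate column x2 from the other rows.
After both pivots, the entry at constraint row 2, column s_2 is 1/3.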